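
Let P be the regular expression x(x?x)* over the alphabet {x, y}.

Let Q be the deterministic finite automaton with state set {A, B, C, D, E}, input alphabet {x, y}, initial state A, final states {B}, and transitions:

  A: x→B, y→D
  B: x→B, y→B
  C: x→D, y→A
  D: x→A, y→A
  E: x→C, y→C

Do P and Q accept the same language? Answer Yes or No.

No

The string xy is accepted by Q but rejected by P.
So L(P) ≠ L(Q).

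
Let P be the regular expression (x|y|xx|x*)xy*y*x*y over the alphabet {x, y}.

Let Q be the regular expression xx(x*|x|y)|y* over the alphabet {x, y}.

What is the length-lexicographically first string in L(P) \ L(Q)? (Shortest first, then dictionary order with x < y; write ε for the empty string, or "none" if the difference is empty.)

The string xy is accepted by P but not by Q.
No shorter string lies in the difference, and xy is the lexicographically first length-2 string in L(P) \ L(Q).

xy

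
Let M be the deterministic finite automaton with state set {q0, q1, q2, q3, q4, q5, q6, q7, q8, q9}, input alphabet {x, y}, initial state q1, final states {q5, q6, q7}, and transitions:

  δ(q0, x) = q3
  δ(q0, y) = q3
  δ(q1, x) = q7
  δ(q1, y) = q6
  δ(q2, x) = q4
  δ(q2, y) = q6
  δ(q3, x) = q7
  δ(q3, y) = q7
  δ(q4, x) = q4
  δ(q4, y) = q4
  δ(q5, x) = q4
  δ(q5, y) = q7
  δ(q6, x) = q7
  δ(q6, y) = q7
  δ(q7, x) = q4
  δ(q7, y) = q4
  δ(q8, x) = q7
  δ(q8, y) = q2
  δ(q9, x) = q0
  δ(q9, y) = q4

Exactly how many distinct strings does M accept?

The useful subgraph on states {q1, q6, q7} is acyclic, so L(M) is finite; the longest accepting path visits 3 useful states, giving maximum string length 2.
Counting accepting paths from q1 by length: 2 of length 1, 2 of length 2. Total 4.

4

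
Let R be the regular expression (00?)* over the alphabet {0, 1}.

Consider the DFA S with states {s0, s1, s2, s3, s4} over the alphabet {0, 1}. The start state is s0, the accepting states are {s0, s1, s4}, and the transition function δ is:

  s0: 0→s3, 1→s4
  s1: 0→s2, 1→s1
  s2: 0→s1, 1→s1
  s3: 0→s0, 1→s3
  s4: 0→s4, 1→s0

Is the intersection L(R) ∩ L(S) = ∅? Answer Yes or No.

No

The empty string ε is accepted by both R and S.
Hence L(R) ∩ L(S) ≠ ∅.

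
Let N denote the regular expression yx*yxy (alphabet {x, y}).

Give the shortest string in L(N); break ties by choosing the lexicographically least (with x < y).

By inspection of the expression, no string of length less than 4 matches, and yyxy is the lexicographically first match of length 4.

yyxy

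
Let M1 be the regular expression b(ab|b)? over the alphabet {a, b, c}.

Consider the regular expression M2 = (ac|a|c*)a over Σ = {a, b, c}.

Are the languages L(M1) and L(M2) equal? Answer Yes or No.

The string b is accepted by M1 but rejected by M2.
So L(M1) ≠ L(M2).

No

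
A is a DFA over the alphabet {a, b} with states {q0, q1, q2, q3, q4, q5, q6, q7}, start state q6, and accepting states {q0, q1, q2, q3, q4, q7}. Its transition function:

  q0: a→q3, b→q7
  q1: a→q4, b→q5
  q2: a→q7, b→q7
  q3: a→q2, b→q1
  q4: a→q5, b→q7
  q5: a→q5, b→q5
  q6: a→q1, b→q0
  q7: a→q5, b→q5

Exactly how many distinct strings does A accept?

12

The useful subgraph on states {q0, q1, q2, q3, q4, q6, q7} is acyclic, so L(A) is finite; the longest accepting path visits 6 useful states, giving maximum string length 5.
Counting accepting paths from q6 by length: 2 of length 1, 3 of length 2, 3 of length 3, 3 of length 4, 1 of length 5. Total 12.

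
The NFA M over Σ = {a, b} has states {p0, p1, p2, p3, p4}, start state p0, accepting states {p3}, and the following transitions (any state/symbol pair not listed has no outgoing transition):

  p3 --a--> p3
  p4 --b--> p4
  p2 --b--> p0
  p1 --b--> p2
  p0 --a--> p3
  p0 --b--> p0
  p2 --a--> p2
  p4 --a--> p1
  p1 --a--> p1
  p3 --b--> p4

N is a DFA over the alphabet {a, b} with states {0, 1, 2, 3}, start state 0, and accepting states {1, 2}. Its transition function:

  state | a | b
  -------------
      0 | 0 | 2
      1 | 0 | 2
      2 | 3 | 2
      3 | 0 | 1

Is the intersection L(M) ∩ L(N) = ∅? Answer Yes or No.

Exploring the product automaton M × N from the start pair (p0, 0), following both machines on each input symbol, reaches 13 state pairs: (p0, 0), (p3, 0), (p0, 2), (p4, 2), (p3, 3), (p1, 3), (p4, 1), (p1, 0), (p2, 1), (p2, 2), (p2, 0), (p2, 3), (p0, 1).
M accepts in {p3} and N accepts in {1, 2}; no reachable pair has both components accepting, so no string drives both machines to acceptance simultaneously and L(M) ∩ L(N) = ∅.
So no string is accepted by both, and the intersection is empty.

Yes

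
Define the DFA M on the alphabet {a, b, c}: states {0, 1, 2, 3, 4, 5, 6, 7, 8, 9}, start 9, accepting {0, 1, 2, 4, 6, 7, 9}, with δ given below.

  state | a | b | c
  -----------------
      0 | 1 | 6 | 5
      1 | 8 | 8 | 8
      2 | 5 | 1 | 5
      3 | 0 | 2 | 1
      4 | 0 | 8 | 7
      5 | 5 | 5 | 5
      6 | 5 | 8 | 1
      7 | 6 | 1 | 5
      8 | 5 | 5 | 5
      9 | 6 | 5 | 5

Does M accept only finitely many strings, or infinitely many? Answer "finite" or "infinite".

finite

The useful states (reachable from 9 and able to reach an accepting state) are {1, 6, 9}.
Restricted to these states the transition graph has no cycle, so every accepting path has bounded length and L is finite.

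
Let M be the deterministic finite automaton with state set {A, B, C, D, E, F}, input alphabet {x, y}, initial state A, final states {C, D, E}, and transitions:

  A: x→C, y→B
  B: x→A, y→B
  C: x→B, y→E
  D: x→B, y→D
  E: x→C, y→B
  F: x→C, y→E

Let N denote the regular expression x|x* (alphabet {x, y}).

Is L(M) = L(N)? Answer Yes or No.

No

The string xy is accepted by M but rejected by N.
So L(M) ≠ L(N).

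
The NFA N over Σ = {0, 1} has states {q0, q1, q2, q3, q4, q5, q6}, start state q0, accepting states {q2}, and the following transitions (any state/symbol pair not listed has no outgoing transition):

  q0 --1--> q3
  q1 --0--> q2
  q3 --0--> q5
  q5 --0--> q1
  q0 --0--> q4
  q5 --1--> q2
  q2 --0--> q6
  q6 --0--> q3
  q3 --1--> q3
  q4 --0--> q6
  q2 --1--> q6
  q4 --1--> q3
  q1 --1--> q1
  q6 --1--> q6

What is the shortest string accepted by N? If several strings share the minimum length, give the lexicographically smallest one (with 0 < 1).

101

A breadth-first search from q0 reaches an accepting state first via the path q0 → q3 → q5 → q2 on input 101.
No string of length < 3 is accepted (BFS exhausts all shorter strings without reaching an accepting state), and 101 is the lexicographically least accepting string of length 3.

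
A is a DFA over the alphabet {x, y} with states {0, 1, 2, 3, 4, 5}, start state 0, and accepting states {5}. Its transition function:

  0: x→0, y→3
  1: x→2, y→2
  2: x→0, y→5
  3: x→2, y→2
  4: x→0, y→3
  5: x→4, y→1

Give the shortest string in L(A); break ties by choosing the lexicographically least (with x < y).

yxy

A breadth-first search from 0 reaches an accepting state first via the path 0 → 3 → 2 → 5 on input yxy.
No string of length < 3 is accepted (BFS exhausts all shorter strings without reaching an accepting state), and yxy is the lexicographically least accepting string of length 3.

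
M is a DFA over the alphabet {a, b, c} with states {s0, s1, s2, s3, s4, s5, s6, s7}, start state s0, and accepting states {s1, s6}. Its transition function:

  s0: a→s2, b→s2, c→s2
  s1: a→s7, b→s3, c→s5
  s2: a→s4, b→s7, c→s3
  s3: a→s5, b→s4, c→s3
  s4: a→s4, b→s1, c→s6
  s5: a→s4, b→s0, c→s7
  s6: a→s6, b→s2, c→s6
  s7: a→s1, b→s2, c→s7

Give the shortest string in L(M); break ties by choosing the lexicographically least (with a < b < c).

A breadth-first search from s0 reaches an accepting state first via the path s0 → s2 → s4 → s1 on input aab.
No string of length < 3 is accepted (BFS exhausts all shorter strings without reaching an accepting state), and aab is the lexicographically least accepting string of length 3.

aab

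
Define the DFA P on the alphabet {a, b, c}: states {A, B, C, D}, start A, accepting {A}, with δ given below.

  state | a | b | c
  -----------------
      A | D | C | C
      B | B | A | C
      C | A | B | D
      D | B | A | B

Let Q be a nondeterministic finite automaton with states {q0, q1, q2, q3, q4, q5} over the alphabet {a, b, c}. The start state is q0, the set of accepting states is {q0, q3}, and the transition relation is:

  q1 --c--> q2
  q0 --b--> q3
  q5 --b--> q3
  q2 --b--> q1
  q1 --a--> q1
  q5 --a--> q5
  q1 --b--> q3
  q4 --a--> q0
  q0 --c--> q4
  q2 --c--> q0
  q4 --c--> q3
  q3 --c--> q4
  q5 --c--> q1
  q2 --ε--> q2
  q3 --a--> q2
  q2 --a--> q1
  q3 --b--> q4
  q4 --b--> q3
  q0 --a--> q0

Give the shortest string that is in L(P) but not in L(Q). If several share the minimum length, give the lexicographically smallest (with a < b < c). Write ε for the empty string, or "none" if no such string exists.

The string ba is accepted by P but not by Q.
No shorter string lies in the difference, and ba is the lexicographically first length-2 string in L(P) \ L(Q).

ba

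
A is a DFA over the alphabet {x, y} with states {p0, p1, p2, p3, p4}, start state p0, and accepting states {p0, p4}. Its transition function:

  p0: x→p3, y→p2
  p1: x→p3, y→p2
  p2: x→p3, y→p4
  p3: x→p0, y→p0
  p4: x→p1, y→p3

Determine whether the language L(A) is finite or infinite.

infinite

State p0 is reachable from the start and can reach an accepting state, and it lies on the cycle p0 → p2 → p3 → p0.
Traversing that cycle any number of times yields accepted strings of unbounded length, so the language is infinite.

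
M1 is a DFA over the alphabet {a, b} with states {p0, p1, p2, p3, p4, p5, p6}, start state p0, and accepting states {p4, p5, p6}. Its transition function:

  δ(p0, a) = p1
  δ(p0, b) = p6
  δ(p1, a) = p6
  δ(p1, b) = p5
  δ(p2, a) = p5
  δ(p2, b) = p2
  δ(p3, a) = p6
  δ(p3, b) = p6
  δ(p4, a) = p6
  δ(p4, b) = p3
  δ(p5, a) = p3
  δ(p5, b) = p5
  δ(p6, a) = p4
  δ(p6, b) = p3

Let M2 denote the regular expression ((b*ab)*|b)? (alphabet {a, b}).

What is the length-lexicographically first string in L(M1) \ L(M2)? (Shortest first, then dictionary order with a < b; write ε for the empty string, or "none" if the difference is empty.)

The string aa is accepted by M1 but not by M2.
No shorter string lies in the difference, and aa is the lexicographically first length-2 string in L(M1) \ L(M2).

aa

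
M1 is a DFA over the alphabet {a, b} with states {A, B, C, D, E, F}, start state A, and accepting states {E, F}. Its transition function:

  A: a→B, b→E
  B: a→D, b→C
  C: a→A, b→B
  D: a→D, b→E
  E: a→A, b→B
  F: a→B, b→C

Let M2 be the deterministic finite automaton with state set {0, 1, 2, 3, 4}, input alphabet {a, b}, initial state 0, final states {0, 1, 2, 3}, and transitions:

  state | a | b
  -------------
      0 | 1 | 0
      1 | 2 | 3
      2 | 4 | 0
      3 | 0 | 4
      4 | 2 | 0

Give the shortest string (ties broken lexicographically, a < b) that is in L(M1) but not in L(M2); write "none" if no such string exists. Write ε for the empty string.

Exploring the product automaton M1 × M2 from the start pair (A, 0), following both machines on each input symbol, reaches 13 state pairs: (A, 0), (B, 1), (E, 0), (D, 2), (C, 3), (A, 1), (B, 0), (D, 4), (B, 4), (B, 2), (E, 3), (D, 1), (C, 0).
M1 accepts in {E, F} and M2 accepts in {0, 1, 2, 3}. The reachable pairs whose M1-component is accepting are (E, 0), (E, 3); in each of them the M2-component is accepting too, so the product for L(M1) \ L(M2) (M1-component accepting, M2-component rejecting) has no reachable accepting pair and the difference is empty.
So every string accepted by M1 is also accepted by M2: L(M1) \ L(M2) = ∅ and there is no such string.

none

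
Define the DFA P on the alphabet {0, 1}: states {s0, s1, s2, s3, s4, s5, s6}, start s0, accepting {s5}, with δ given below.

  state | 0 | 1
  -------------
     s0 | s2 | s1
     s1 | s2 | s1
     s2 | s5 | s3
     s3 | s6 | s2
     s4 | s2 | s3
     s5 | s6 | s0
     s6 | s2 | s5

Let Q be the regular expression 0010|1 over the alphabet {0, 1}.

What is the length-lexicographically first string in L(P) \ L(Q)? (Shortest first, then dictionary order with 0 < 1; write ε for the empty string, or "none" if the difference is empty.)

The string 00 is accepted by P but not by Q.
No shorter string lies in the difference, and 00 is the lexicographically first length-2 string in L(P) \ L(Q).

00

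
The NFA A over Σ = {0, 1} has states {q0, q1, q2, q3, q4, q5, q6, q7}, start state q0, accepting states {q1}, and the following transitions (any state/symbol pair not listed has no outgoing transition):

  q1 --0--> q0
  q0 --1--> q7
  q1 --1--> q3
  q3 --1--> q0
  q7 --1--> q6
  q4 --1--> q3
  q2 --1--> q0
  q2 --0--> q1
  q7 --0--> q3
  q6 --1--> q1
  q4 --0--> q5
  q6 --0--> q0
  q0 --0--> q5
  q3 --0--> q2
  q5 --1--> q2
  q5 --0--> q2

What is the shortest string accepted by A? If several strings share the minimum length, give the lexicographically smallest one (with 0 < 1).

A breadth-first search from q0 reaches an accepting state first via the path q0 → q5 → q2 → q1 on input 000.
No string of length < 3 is accepted (BFS exhausts all shorter strings without reaching an accepting state), and 000 is the lexicographically least accepting string of length 3.

000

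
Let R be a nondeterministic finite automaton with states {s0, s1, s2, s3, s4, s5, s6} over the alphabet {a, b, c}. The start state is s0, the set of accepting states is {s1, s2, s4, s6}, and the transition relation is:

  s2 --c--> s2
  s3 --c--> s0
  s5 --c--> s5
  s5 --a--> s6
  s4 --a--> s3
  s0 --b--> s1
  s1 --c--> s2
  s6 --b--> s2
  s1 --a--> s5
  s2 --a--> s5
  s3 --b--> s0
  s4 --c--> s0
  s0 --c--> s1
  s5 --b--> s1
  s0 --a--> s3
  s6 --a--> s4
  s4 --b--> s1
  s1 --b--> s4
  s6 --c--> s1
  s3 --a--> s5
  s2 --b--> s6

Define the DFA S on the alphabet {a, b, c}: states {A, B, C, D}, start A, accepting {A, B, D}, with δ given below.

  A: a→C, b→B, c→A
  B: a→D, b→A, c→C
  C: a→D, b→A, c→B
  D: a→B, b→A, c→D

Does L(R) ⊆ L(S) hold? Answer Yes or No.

No

The string bc is in L(R) but not in L(S).
So L(R) ⊄ L(S).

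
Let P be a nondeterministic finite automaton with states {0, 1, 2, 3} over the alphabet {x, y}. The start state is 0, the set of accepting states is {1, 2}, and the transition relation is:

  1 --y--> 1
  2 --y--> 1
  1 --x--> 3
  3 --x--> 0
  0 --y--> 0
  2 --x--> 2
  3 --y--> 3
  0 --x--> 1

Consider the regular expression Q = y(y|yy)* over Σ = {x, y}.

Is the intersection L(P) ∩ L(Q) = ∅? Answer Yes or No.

Yes

Converting the expression Q to a DFA (subset construction, then merging equivalent states) gives the minimal DFA with states {q0, q1, q2}, start state q0, accepting states {q2} and transitions q0: x→q1, y→q2; q1: x→q1, y→q1; q2: x→q1, y→q2.
Exploring the product automaton P × Q from the start pair (0, q0), following both machines on each input symbol, reaches 5 state pairs: (0, q0), (1, q1), (0, q2), (3, q1), (0, q1).
P accepts in {1, 2} and Q accepts in {q2}; no reachable pair has both components accepting, so no string drives both machines to acceptance simultaneously and L(P) ∩ L(Q) = ∅.
So no string is accepted by both, and the intersection is empty.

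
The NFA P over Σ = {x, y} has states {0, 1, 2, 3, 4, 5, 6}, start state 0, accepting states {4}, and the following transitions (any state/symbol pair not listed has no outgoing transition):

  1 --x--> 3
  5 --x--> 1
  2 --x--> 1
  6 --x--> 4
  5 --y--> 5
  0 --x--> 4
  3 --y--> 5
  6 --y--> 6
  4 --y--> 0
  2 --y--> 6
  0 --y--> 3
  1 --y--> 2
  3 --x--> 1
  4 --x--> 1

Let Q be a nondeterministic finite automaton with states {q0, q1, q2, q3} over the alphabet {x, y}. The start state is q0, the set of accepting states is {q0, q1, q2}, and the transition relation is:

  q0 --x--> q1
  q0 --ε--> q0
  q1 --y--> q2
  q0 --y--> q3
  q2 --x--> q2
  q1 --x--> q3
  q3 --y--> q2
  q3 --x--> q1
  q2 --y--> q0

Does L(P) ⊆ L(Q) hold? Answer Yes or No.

Exploring the product automaton P × Q from the start pair (0, q0), following both machines on each input symbol, reaches 19 state pairs: (0, q0), (4, q1), (3, q3), (1, q3), (0, q2), (1, q1), (5, q2), (3, q1), (2, q2), (4, q2), (3, q0), (1, q2), (5, q0), (6, q0), (5, q3), (3, q2), (2, q0), (6, q3), (6, q2).
P accepts in {4} and Q accepts in {q0, q1, q2}. The reachable pairs whose P-component is accepting are (4, q1), (4, q2); in each of them the Q-component is accepting too, so the product for L(P) \ L(Q) (P-component accepting, Q-component rejecting) has no reachable accepting pair and the difference is empty.
Hence every string in L(P) is also in L(Q).

Yes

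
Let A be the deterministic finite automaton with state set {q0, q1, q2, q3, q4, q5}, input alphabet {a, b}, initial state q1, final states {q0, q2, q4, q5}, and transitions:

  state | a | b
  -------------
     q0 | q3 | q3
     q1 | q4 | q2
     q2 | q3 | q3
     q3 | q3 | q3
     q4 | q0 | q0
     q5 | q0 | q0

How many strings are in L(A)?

4

The useful subgraph on states {q0, q1, q2, q4} is acyclic, so L(A) is finite; the longest accepting path visits 3 useful states, giving maximum string length 2.
Counting accepting paths from q1 by length: 2 of length 1, 2 of length 2. Total 4.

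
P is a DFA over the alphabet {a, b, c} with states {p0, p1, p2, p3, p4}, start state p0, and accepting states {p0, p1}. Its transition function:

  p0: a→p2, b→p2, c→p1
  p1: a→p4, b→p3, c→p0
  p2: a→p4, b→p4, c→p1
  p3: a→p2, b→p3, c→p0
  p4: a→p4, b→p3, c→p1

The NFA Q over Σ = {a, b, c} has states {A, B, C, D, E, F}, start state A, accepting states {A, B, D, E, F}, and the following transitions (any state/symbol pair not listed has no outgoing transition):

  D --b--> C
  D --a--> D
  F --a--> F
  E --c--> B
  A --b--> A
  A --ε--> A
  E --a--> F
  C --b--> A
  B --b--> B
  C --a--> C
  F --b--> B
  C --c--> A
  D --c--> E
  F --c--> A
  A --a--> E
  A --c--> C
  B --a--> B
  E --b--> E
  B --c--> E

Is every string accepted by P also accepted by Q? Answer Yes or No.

The string c is in L(P) but not in L(Q).
So L(P) ⊄ L(Q).

No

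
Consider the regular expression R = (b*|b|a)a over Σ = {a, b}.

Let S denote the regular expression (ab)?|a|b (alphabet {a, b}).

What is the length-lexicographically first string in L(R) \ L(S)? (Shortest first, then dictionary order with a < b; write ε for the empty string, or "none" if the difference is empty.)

The string aa is accepted by R but not by S.
No shorter string lies in the difference, and aa is the lexicographically first length-2 string in L(R) \ L(S).

aa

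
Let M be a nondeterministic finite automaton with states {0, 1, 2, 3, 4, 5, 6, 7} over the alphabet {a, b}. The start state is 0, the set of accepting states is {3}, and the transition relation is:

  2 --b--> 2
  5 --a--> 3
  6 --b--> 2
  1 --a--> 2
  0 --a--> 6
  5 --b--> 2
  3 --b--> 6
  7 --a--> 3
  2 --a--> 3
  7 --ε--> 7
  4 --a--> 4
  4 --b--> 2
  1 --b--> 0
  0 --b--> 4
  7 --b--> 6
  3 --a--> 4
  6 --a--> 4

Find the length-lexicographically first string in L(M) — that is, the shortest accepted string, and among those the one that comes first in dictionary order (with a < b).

aba

A breadth-first search from 0 reaches an accepting state first via the path 0 → 6 → 2 → 3 on input aba.
No string of length < 3 is accepted (BFS exhausts all shorter strings without reaching an accepting state), and aba is the lexicographically least accepting string of length 3.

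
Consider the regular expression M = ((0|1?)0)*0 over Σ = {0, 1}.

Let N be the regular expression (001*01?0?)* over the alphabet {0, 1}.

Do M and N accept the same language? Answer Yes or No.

No

The string 0 is accepted by M but rejected by N.
So L(M) ≠ L(N).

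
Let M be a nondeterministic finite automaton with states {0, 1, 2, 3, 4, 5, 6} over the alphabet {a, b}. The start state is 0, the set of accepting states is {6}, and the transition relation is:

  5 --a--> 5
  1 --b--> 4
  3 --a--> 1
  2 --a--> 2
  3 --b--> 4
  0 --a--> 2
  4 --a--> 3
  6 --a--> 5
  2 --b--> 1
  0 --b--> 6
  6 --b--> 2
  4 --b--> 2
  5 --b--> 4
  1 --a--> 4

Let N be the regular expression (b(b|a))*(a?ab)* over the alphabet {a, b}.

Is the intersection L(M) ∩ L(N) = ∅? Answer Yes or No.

Converting the expression N to a DFA (subset construction, then merging equivalent states) gives the minimal DFA with states {n0, n1, n2, n3, n4, n5}, start state n0, accepting states {n0, n4} and transitions n0: a→n1, b→n2; n1: a→n3, b→n4; n2: a→n0, b→n0; n3: a→n5, b→n4; n4: a→n1, b→n5; n5: a→n5, b→n5.
Exploring the product automaton M × N from the start pair (0, n0), following both machines on each input symbol, reaches 28 state pairs: (0, n0), (2, n1), (6, n2), (2, n3), (1, n4), (5, n0), (2, n0), (2, n5), (4, n1), (4, n5), (5, n1), (4, n2), (1, n2), (1, n5), (3, n3), (2, n4), (3, n5), (5, n3), (4, n4), (3, n0), (4, n0), (5, n5), (3, n1), (1, n1), (2, n2), (1, n3), (4, n3), (1, n0).
M accepts in {6} and N accepts in {n0, n4}; no reachable pair has both components accepting, so no string drives both machines to acceptance simultaneously and L(M) ∩ L(N) = ∅.
So no string is accepted by both, and the intersection is empty.

Yes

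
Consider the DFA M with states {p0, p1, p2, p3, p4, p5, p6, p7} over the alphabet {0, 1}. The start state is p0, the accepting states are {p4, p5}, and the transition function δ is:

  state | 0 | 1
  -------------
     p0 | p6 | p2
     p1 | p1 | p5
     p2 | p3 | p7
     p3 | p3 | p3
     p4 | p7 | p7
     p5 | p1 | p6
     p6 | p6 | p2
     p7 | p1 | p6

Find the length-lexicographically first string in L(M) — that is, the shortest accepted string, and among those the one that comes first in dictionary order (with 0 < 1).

A breadth-first search from p0 reaches an accepting state first via the path p0 → p2 → p7 → p1 → p5 on input 1101.
No string of length < 4 is accepted (BFS exhausts all shorter strings without reaching an accepting state), and 1101 is the lexicographically least accepting string of length 4.

1101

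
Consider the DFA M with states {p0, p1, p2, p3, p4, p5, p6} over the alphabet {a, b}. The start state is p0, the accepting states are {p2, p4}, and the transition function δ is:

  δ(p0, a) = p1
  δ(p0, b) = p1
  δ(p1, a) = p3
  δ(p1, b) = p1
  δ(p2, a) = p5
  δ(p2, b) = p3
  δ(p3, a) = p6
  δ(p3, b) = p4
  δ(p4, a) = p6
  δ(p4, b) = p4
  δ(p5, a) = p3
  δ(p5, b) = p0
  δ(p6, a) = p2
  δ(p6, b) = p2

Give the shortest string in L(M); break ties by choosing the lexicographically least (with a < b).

A breadth-first search from p0 reaches an accepting state first via the path p0 → p1 → p3 → p4 on input aab.
No string of length < 3 is accepted (BFS exhausts all shorter strings without reaching an accepting state), and aab is the lexicographically least accepting string of length 3.

aab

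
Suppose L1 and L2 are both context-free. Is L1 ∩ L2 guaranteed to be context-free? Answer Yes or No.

No

{aⁿbⁿcᵐ : m,n≥0} and {aᵐbⁿcⁿ : m,n≥0} are both context-free, but their intersection {aⁿbⁿcⁿ : n≥0} is not (pumping lemma).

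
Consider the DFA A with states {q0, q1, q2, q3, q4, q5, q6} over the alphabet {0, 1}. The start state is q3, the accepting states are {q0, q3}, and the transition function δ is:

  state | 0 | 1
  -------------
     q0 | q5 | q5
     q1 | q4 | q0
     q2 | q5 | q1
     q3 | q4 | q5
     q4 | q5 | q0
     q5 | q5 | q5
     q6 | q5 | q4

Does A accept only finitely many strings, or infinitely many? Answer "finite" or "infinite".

finite

The useful states (reachable from q3 and able to reach an accepting state) are {q0, q3, q4}.
Restricted to these states the transition graph has no cycle, so every accepting path has bounded length and L is finite.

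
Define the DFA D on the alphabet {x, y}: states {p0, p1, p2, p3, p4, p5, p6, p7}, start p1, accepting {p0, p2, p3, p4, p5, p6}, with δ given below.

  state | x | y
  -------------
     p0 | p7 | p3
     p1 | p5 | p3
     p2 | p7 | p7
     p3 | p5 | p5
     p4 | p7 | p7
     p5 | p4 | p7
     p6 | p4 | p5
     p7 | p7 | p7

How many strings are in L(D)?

The useful subgraph on states {p1, p3, p4, p5} is acyclic, so L(D) is finite; the longest accepting path visits 4 useful states, giving maximum string length 3.
Counting accepting paths from p1 by length: 2 of length 1, 3 of length 2, 2 of length 3. Total 7.

7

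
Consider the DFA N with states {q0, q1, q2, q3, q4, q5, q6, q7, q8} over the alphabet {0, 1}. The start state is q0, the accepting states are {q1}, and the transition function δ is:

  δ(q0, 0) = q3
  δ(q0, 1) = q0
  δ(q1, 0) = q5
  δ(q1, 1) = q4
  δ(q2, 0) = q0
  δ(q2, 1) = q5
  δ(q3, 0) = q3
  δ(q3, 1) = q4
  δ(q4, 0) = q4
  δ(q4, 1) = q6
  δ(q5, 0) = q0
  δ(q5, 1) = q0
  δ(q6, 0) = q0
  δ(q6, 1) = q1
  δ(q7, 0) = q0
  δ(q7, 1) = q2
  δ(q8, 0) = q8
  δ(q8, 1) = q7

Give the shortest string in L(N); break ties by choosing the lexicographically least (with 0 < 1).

A breadth-first search from q0 reaches an accepting state first via the path q0 → q3 → q4 → q6 → q1 on input 0111.
No string of length < 4 is accepted (BFS exhausts all shorter strings without reaching an accepting state), and 0111 is the lexicographically least accepting string of length 4.

0111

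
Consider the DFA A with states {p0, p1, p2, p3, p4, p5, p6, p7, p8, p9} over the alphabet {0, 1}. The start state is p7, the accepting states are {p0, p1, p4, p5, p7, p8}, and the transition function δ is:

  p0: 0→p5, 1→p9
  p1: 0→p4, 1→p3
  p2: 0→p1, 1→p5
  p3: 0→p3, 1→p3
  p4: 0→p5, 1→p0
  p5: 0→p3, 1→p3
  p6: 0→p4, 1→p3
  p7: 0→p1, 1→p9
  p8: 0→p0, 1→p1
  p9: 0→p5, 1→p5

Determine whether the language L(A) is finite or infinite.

The useful states (reachable from p7 and able to reach an accepting state) are {p0, p1, p4, p5, p7, p9}.
Restricted to these states the transition graph has no cycle, so every accepting path has bounded length and L is finite.

finite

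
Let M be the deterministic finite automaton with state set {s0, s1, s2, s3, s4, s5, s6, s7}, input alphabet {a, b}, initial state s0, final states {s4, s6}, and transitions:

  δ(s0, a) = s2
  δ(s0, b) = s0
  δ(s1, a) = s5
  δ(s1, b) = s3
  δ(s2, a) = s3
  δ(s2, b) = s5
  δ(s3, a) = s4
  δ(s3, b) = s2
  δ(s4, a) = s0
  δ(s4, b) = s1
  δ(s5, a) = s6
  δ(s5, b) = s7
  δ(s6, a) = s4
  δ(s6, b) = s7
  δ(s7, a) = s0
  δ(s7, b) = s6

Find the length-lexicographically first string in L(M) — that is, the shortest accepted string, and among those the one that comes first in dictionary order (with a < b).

A breadth-first search from s0 reaches an accepting state first via the path s0 → s2 → s3 → s4 on input aaa.
No string of length < 3 is accepted (BFS exhausts all shorter strings without reaching an accepting state), and aaa is the lexicographically least accepting string of length 3.

aaa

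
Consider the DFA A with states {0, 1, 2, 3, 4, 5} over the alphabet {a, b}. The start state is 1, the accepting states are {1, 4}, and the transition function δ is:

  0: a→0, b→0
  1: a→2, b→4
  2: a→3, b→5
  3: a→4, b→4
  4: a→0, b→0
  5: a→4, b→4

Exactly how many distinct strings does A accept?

6

The useful subgraph on states {1, 2, 3, 4, 5} is acyclic, so L(A) is finite; the longest accepting path visits 4 useful states, giving maximum string length 3.
Counting accepting paths from 1 by length: 1 of length 0, 1 of length 1, 4 of length 3. Total 6.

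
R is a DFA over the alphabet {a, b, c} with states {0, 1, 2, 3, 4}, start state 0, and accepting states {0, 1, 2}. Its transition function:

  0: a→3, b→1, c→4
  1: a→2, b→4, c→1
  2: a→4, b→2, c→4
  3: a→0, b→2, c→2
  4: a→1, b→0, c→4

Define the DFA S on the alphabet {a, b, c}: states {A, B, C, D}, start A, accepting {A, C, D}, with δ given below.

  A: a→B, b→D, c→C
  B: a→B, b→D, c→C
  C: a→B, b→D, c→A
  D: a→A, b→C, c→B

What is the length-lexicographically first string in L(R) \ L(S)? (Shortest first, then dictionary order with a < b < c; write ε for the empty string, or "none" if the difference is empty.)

aa

The string aa is accepted by R but not by S.
No shorter string lies in the difference, and aa is the lexicographically first length-2 string in L(R) \ L(S).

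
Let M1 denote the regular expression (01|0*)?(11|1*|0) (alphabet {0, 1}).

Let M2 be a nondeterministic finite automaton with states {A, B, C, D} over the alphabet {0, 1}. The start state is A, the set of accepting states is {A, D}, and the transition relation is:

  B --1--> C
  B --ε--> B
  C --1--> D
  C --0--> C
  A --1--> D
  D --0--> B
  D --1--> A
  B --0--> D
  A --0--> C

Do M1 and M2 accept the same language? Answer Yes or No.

No

The string 0 is accepted by M1 but rejected by M2.
So L(M1) ≠ L(M2).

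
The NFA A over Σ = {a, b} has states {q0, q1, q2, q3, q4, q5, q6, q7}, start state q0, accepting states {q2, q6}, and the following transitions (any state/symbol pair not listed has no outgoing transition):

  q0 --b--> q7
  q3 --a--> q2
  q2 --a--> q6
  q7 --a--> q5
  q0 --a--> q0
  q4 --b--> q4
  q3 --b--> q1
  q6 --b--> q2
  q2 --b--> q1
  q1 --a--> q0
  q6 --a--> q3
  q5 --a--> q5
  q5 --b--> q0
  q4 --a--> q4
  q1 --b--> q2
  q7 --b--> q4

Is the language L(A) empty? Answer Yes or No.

The states reachable from the start state are {q0, q4, q5, q7}.
None of the accepting states {q2, q6} is reachable, so no string is accepted and L(A) = ∅.

Yes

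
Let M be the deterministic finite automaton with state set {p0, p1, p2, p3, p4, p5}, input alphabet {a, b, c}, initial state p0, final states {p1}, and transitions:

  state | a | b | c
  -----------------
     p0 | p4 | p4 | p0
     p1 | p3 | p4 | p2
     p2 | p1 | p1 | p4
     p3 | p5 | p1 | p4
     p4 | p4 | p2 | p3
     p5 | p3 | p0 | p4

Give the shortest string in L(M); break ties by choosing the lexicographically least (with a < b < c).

aba

A breadth-first search from p0 reaches an accepting state first via the path p0 → p4 → p2 → p1 on input aba.
No string of length < 3 is accepted (BFS exhausts all shorter strings without reaching an accepting state), and aba is the lexicographically least accepting string of length 3.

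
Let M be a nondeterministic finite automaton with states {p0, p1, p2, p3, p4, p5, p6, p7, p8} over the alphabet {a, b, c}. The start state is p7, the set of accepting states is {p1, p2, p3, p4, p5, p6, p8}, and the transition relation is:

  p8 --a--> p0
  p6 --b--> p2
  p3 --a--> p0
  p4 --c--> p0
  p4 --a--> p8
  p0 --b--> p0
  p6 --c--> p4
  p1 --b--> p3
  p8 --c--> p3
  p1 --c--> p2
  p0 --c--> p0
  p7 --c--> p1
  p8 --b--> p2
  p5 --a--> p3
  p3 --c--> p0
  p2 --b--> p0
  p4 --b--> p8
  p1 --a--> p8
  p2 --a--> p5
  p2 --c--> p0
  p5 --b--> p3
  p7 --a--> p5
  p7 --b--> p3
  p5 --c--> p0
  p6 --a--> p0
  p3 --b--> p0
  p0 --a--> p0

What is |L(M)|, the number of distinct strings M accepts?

16

The useful subgraph on states {p1, p2, p3, p5, p7, p8} is acyclic, so L(M) is finite; the longest accepting path visits 6 useful states, giving maximum string length 5.
Counting accepting paths from p7 by length: 3 of length 1, 5 of length 2, 3 of length 3, 3 of length 4, 2 of length 5. Total 16.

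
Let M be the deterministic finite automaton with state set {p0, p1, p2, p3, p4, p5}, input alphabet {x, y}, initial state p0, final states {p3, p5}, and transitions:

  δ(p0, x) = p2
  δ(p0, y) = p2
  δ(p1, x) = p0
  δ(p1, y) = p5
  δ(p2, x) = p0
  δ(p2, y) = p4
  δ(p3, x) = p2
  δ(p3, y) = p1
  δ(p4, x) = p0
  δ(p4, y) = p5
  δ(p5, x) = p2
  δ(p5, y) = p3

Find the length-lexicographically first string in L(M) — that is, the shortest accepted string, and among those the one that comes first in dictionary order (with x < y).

A breadth-first search from p0 reaches an accepting state first via the path p0 → p2 → p4 → p5 on input xyy.
No string of length < 3 is accepted (BFS exhausts all shorter strings without reaching an accepting state), and xyy is the lexicographically least accepting string of length 3.

xyy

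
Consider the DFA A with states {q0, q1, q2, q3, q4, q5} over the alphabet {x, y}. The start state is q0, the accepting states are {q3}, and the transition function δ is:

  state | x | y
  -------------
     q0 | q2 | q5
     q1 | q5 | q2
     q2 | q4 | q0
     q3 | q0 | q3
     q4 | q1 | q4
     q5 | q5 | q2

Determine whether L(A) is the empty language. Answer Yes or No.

The states reachable from the start state are {q0, q1, q2, q4, q5}.
None of the accepting states {q3} is reachable, so no string is accepted and L(A) = ∅.

Yes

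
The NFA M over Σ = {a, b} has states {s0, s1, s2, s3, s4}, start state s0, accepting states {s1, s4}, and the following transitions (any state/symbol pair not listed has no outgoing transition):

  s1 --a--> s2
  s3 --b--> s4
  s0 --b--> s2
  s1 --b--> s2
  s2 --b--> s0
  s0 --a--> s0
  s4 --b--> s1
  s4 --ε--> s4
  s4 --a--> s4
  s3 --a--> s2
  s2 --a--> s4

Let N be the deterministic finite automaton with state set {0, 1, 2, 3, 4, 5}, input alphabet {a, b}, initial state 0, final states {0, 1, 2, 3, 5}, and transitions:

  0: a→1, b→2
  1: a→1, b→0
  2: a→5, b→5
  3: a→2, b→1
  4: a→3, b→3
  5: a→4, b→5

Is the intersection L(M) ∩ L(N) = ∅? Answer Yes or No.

No

The string ba is accepted by both M and N.
Hence L(M) ∩ L(N) ≠ ∅.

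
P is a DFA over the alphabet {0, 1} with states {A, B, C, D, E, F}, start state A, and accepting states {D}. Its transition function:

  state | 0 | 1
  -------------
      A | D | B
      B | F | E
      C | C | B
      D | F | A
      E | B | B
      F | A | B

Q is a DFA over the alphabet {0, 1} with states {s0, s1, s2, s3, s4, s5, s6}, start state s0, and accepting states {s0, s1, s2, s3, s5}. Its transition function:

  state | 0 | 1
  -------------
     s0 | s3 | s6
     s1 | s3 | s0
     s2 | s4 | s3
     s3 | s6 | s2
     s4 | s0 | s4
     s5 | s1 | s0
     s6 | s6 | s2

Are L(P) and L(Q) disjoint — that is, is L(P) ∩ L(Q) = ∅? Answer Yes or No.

The string 0 is accepted by both P and Q.
Hence L(P) ∩ L(Q) ≠ ∅.

No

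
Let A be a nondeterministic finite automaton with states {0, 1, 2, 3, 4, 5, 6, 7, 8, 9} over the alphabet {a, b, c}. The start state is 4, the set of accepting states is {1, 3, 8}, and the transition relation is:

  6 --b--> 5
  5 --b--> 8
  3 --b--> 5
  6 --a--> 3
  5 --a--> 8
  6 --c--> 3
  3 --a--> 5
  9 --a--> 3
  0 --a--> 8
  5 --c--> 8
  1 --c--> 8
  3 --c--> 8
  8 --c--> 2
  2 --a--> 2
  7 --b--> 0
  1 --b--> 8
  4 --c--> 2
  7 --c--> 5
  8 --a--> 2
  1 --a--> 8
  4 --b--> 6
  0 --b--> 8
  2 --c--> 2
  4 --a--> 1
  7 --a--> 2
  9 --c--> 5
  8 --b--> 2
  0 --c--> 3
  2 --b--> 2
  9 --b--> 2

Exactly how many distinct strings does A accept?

23

The useful subgraph on states {1, 3, 4, 5, 6, 8} is acyclic, so L(A) is finite; the longest accepting path visits 5 useful states, giving maximum string length 4.
Counting accepting paths from 4 by length: 1 of length 1, 5 of length 2, 5 of length 3, 12 of length 4. Total 23.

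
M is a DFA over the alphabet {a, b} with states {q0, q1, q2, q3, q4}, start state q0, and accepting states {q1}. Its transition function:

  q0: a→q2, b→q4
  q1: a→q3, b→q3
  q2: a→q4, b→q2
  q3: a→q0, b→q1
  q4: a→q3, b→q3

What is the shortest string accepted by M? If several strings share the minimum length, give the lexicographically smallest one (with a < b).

bab

A breadth-first search from q0 reaches an accepting state first via the path q0 → q4 → q3 → q1 on input bab.
No string of length < 3 is accepted (BFS exhausts all shorter strings without reaching an accepting state), and bab is the lexicographically least accepting string of length 3.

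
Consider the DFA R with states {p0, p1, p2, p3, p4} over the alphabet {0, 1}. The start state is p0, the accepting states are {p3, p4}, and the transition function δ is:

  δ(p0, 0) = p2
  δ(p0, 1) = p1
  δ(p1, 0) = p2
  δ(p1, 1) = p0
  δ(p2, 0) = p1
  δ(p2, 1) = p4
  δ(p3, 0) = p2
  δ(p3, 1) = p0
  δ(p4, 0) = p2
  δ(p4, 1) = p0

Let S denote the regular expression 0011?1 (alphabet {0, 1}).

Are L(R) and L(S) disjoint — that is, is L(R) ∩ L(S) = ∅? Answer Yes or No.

Converting the expression S to a DFA (subset construction, then merging equivalent states) gives the minimal DFA with states {s0, s1, s2, s3, s4, s5, s6}, start state s0, accepting states {s5, s6} and transitions s0: 0→s1, 1→s2; s1: 0→s3, 1→s2; s2: 0→s2, 1→s2; s3: 0→s2, 1→s4; s4: 0→s2, 1→s5; s5: 0→s2, 1→s6; s6: 0→s2, 1→s2.
Exploring the product automaton R × S from the start pair (p0, s0), following both machines on each input symbol, reaches 10 state pairs: (p0, s0), (p2, s1), (p1, s2), (p1, s3), (p4, s2), (p2, s2), (p0, s2), (p0, s4), (p1, s5), (p0, s6).
R accepts in {p3, p4} and S accepts in {s5, s6}; no reachable pair has both components accepting, so no string drives both machines to acceptance simultaneously and L(R) ∩ L(S) = ∅.
So no string is accepted by both, and the intersection is empty.

Yes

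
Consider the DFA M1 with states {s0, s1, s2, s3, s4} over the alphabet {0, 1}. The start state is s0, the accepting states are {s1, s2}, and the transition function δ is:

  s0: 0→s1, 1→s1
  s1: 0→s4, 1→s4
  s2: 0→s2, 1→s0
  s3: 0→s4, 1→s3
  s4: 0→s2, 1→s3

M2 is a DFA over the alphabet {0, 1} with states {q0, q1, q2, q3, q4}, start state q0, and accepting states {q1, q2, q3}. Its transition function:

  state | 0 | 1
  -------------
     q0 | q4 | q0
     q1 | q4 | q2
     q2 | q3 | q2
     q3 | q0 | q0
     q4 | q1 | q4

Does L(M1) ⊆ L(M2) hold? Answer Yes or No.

The string 0 is in L(M1) but not in L(M2).
So L(M1) ⊄ L(M2).

No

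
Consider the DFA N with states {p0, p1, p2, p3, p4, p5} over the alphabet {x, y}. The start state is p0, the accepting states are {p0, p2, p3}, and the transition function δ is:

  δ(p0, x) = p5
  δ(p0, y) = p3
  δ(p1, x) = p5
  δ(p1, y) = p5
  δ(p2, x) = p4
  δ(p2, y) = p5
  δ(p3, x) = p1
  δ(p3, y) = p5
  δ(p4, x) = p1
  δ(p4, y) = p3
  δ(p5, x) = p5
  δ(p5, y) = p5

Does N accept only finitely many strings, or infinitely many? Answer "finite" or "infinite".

The useful states (reachable from p0 and able to reach an accepting state) are {p0, p3}.
Restricted to these states the transition graph has no cycle, so every accepting path has bounded length and L is finite.

finite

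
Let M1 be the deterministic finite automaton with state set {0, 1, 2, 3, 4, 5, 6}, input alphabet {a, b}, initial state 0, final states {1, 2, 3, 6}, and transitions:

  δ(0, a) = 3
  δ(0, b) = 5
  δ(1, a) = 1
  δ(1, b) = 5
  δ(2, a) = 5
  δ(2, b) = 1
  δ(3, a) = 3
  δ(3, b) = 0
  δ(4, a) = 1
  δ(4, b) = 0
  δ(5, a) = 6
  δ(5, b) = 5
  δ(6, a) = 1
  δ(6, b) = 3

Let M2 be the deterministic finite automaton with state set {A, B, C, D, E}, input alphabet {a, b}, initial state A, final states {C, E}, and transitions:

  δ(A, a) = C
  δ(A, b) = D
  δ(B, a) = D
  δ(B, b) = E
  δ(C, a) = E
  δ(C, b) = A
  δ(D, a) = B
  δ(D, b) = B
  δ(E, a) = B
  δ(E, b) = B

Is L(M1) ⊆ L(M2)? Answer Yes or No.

No

The string ba is in L(M1) but not in L(M2).
So L(M1) ⊄ L(M2).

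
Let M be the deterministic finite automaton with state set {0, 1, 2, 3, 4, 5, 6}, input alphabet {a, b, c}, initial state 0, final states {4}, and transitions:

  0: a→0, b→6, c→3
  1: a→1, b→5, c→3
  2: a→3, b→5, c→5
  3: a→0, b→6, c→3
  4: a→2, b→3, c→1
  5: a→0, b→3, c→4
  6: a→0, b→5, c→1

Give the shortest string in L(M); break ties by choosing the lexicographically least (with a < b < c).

bbc

A breadth-first search from 0 reaches an accepting state first via the path 0 → 6 → 5 → 4 on input bbc.
No string of length < 3 is accepted (BFS exhausts all shorter strings without reaching an accepting state), and bbc is the lexicographically least accepting string of length 3.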